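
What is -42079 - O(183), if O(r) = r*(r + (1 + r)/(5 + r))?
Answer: -3560114/47 ≈ -75747.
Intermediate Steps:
O(r) = r*(r + (1 + r)/(5 + r))
-42079 - O(183) = -42079 - 183*(1 + 183² + 6*183)/(5 + 183) = -42079 - 183*(1 + 33489 + 1098)/188 = -42079 - 183*34588/188 = -42079 - 1*1582401/47 = -42079 - 1582401/47 = -3560114/47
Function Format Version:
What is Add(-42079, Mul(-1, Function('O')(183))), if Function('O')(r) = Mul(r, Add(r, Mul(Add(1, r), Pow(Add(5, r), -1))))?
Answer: Rational(-3560114, 47) ≈ -75747.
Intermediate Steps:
Function('O')(r) = Mul(r, Add(r, Mul(Pow(Add(5, r), -1), Add(1, r))))
Add(-42079, Mul(-1, Function('O')(183))) = Add(-42079, Mul(-1, Mul(183, Pow(Add(5, 183), -1), Add(1, Pow(183, 2), Mul(6, 183))))) = Add(-42079, Mul(-1, Mul(183, Pow(188, -1), Add(1, 33489, 1098)))) = Add(-42079, Mul(-1, Mul(183, Rational(1, 188), 34588))) = Add(-42079, Mul(-1, Rational(1582401, 47))) = Add(-42079, Rational(-1582401, 47)) = Rational(-3560114, 47)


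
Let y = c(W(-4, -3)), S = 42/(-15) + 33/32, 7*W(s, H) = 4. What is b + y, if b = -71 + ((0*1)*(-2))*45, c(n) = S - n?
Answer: -82141/1120 ≈ -73.340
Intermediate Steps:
W(s, H) = 4/7 (W(s, H) = (⅐)*4 = 4/7)
S = -283/160 (S = 42*(-1/15) + 33*(1/32) = -14/5 + 33/32 = -283/160 ≈ -1.7687)
c(n) = -283/160 - n
b = -71 (b = -71 + (0*(-2))*45 = -71 + 0*45 = -71 + 0 = -71)
y = -2621/1120 (y = -283/160 - 1*4/7 = -283/160 - 4/7 = -2621/1120 ≈ -2.3402)
b + y = -71 - 2621/1120 = -82141/1120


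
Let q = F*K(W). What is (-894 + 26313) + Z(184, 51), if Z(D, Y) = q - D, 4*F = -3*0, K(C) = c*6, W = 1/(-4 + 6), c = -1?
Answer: 25235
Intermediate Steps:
W = 1/2 ≈ 0.50000
K(C) = -6 (K(C) = -1*6 = -6)
F = 0 (F = (-3*0)/4 = (1/4)*0 = 0)
q = 0 (q = 0*(-6) = 0)
Z(D, Y) = -D (Z(D, Y) = 0 - D = -D)
(-894 + 26313) + Z(184, 51) = (-894 + 26313) - 1*184 = 25419 - 184 = 25235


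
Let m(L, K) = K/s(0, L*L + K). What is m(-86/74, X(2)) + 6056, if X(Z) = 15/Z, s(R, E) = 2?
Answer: 24239/4 ≈ 6059.8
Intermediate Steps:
m(L, K) = K/2
m(-86/74, X(2)) + 6056 = (15/2)/2 + 6056 = (15*(1/2))/2 + 6056 = (1/2)*(15/2) + 6056 = 15/4 + 6056 = 24239/4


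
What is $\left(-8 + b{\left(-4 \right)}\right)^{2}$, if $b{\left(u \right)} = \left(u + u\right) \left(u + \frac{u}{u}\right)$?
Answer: $256$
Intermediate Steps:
$b{\left(u \right)} = 2 u \left(1 + u\right)$ ($b{\left(u \right)} = 2 u \left(u + 1\right) = 2 u \left(1 + u\right)$)
$\left(-8 + b{\left(-4 \right)}\right)^{2} = \left(-8 + 2 \left(-4\right) \left(1 - 4\right)\right)^{2} = \left(-8 + 2 \left(-4\right) \left(-3\right)\right)^{2} = \left(-8 + 24\right)^{2} = 16^{2} = 256$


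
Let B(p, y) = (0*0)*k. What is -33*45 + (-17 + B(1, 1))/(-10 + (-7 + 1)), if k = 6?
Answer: -23743/16 ≈ -1483.9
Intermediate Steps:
B(p, y) = 0 (B(p, y) = (0*0)*6 = 0*6 = 0)
-33*45 + (-17 + B(1, 1))/(-10 + (-7 + 1)) = -33*45 + (-17 + 0)/(-10 + (-7 + 1)) = -1485 - 17/(-10 - 6) = -1485 - 17/(-16) = -1485 - 17*(-1/16) = -1485 + 17/16 = -23743/16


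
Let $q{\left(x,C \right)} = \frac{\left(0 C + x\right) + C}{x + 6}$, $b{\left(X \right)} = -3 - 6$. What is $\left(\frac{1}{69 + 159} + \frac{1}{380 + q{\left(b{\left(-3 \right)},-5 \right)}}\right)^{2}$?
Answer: $\frac{844561}{17306981136} \approx 4.8799 \cdot 10^{-5}$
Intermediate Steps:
$b{\left(X \right)} = -9$ ($b{\left(X \right)} = -3 - 6 = -9$)
$q{\left(x,C \right)} = \frac{C + x}{6 + x}$ ($q{\left(x,C \right)} = \frac{\left(0 + x\right) + C}{6 + x} = \frac{x + C}{6 + x} = \frac{C + x}{6 + x}$)
$\left(\frac{1}{69 + 159} + \frac{1}{380 + q{\left(b{\left(-3 \right)},-5 \right)}}\right)^{2} = \left(\frac{1}{69 + 159} + \frac{1}{380 + \frac{-5 - 9}{6 - 9}}\right)^{2} = \left(\frac{1}{228} + \frac{1}{380 + \frac{1}{-3} \left(-14\right)}\right)^{2} = \left(\frac{1}{228} + \frac{1}{380 - - \frac{14}{3}}\right)^{2} = \left(\frac{1}{228} + \frac{1}{380 + \frac{14}{3}}\right)^{2} = \left(\frac{1}{228} + \frac{1}{\frac{1154}{3}}\right)^{2} = \left(\frac{1}{228} + \frac{3}{1154}\right)^{2} = \left(\frac{919}{131556}\right)^{2} = \frac{844561}{17306981136}$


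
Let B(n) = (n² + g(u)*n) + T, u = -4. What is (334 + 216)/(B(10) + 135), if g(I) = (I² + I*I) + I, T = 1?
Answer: 275/258 ≈ 1.0659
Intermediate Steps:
g(I) = I + 2*I² (g(I) = (I² + I²) + I = 2*I² + I = I + 2*I²)
B(n) = 1 + n² + 28*n (B(n) = (n² + (-4*(1 + 2*(-4)))*n) + 1 = (n² + (-4*(1 - 8))*n) + 1 = (n² + (-4*(-7))*n) + 1 = (n² + 28*n) + 1 = 1 + n² + 28*n)
(334 + 216)/(B(10) + 135) = (334 + 216)/((1 + 10² + 28*10) + 135) = 550/((1 + 100 + 280) + 135) = 550/(381 + 135) = 550/516 = 550*(1/516) = 275/258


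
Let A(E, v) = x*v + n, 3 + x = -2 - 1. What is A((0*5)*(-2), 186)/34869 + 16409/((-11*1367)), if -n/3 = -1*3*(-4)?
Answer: -196496015/174775051 ≈ -1.1243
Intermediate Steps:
x = -6 (x = -3 + (-2 - 1) = -3 - 3 = -6)
n = -36 (n = -3*(-1*3)*(-4) = -(-9)*(-4) = -3*12 = -36)
A(E, v) = -36 - 6*v (A(E, v) = -6*v - 36 = -36 - 6*v)
A((0*5)*(-2), 186)/34869 + 16409/((-11*1367)) = (-36 - 6*186)/34869 + 16409/((-11*1367)) = (-36 - 1116)*(1/34869) + 16409/(-15037) = -1152*1/34869 + 16409*(-1/15037) = -384/11623 - 16409/15037 = -196496015/174775051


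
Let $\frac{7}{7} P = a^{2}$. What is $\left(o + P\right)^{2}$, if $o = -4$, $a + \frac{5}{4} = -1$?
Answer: $\frac{289}{256} \approx 1.1289$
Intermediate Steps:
$a = - \frac{9}{4}$ ($a = - \frac{5}{4} - 1 = - \frac{9}{4} \approx -2.25$)
$P = \frac{81}{16}$ ($P = \left(- \frac{9}{4}\right)^{2} = \frac{81}{16} \approx 5.0625$)
$\left(o + P\right)^{2} = \left(-4 + \frac{81}{16}\right)^{2} = \left(\frac{17}{16}\right)^{2} = \frac{289}{256}$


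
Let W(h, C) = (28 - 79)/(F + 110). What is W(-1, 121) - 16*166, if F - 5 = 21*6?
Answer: -640147/241 ≈ -2656.2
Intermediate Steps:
F = 131 (F = 5 + 21*6 = 5 + 126 = 131)
W(h, C) = -51/241 (W(h, C) = (28 - 79)/(131 + 110) = -51/241)
W(-1, 121) - 16*166 = -51/241 - 16*166 = -51/241 - 1*2656 = -51/241 - 2656 = -640147/241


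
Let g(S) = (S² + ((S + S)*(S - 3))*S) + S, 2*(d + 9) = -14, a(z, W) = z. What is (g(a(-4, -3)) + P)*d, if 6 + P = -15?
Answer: 3728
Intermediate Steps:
d = -16 (d = -9 + (½)*(-14) = -9 - 7 = -16)
P = -21 (P = -6 - 15 = -21)
g(S) = S + S² + 2*S²*(-3 + S) (g(S) = (S² + ((2*S)*(-3 + S))*S) + S = (S² + (2*S*(-3 + S))*S) + S = (S² + 2*S²*(-3 + S)) + S = S + S² + 2*S²*(-3 + S))
(g(a(-4, -3)) + P)*d = (-4*(1 - 5*(-4) + 2*(-4)²) - 21)*(-16) = (-4*(1 + 20 + 2*16) - 21)*(-16) = (-4*(1 + 20 + 32) - 21)*(-16) = (-4*53 - 21)*(-16) = (-212 - 21)*(-16) = -233*(-16) = 3728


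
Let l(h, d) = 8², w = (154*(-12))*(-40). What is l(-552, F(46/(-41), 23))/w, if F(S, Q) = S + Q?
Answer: 1/1155 ≈ 0.00086580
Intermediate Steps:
F(S, Q) = Q + S
w = 73920 (w = -1848*(-40) = 73920)
l(h, d) = 64
l(-552, F(46/(-41), 23))/w = 64/73920 = 64*(1/73920) = 1/1155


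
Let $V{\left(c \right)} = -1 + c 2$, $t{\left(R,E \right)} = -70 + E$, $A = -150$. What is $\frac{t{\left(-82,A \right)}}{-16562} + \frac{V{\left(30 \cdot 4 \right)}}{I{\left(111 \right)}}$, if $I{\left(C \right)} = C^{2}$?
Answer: $\frac{3334469}{102030201} \approx 0.032681$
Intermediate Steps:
$V{\left(c \right)} = -1 + 2 c$
$\frac{t{\left(-82,A \right)}}{-16562} + \frac{V{\left(30 \cdot 4 \right)}}{I{\left(111 \right)}} = \frac{-70 - 150}{-16562} + \frac{-1 + 2 \cdot 30 \cdot 4}{111^{2}} = \left(-220\right) \left(- \frac{1}{16562}\right) + \frac{-1 + 2 \cdot 120}{12321} = \frac{110}{8281} + \left(-1 + 240\right) \frac{1}{12321} = \frac{110}{8281} + 239 \cdot \frac{1}{12321} = \frac{110}{8281} + \frac{239}{12321} = \frac{3334469}{102030201}$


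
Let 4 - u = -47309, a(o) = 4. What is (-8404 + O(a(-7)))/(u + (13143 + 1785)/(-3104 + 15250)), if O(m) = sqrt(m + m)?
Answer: -51037492/287339313 + 12146*sqrt(2)/287339313 ≈ -0.17756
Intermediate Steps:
O(m) = sqrt(2)*sqrt(m) (O(m) = sqrt(2*m) = sqrt(2)*sqrt(m))
u = 47313 (u = 4 - 1*(-47309) = 4 + 47309 = 47313)
(-8404 + O(a(-7)))/(u + (13143 + 1785)/(-3104 + 15250)) = (-8404 + sqrt(2)*sqrt(4))/(47313 + (13143 + 1785)/(-3104 + 15250)) = (-8404 + sqrt(2)*2)/(47313 + 14928/12146) = (-8404 + 2*sqrt(2))/(47313 + 14928*(1/12146)) = (-8404 + 2*sqrt(2))/(47313 + 7464/6073) = (-8404 + 2*sqrt(2))/(287339313/6073) = (-8404 + 2*sqrt(2))*(6073/287339313) = -51037492/287339313 + 12146*sqrt(2)/287339313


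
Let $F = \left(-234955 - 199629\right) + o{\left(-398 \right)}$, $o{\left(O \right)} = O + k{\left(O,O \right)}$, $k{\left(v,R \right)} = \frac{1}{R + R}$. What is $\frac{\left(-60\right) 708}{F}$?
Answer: $\frac{33814080}{346245673} \approx 0.097659$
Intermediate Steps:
$k{\left(v,R \right)} = \frac{1}{2 R}$
$o{\left(O \right)} = O + \frac{1}{2 O}$
$F = - \frac{346245673}{796}$ ($F = \left(-234955 - 199629\right) - \left(398 - \frac{1}{2 \left(-398\right)}\right) = -434584 + \left(-398 + \frac{1}{2} \left(- \frac{1}{398}\right)\right) = -434584 - \frac{316809}{796} = - \frac{346245673}{796} \approx -4.3498 \cdot 10^{5}$)
$\frac{\left(-60\right) 708}{F} = \frac{\left(-60\right) 708}{- \frac{346245673}{796}} = \left(-42480\right) \left(- \frac{796}{346245673}\right) = \frac{33814080}{346245673}$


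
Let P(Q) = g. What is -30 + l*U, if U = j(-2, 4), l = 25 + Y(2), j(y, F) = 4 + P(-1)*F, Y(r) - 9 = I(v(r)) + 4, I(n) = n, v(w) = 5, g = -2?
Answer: -202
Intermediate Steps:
P(Q) = -2
Y(r) = 18 (Y(r) = 9 + (5 + 4) = 9 + 9 = 18)
j(y, F) = 4 - 2*F
l = 43 (l = 25 + 18 = 43)
U = -4 (U = 4 - 2*4 = 4 - 8 = -4)
-30 + l*U = -30 + 43*(-4) = -30 - 172 = -202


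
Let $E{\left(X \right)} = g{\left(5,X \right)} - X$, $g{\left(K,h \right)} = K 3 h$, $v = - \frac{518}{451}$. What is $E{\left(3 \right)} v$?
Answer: $- \frac{21756}{451} \approx -48.239$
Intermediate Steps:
$v = - \frac{518}{451}$ ($v = \left(-518\right) \frac{1}{451} = - \frac{518}{451} \approx -1.1486$)
$g{\left(K,h \right)} = 3 K h$
$E{\left(X \right)} = 14 X$ ($E{\left(X \right)} = 3 \cdot 5 X - X = 15 X - X = 14 X$)
$E{\left(3 \right)} v = 14 \cdot 3 \left(- \frac{518}{451}\right) = 42 \left(- \frac{518}{451}\right) = - \frac{21756}{451}$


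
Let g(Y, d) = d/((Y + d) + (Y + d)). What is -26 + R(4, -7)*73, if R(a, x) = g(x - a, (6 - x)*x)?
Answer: 1339/204 ≈ 6.5637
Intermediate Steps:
g(Y, d) = d/(2*Y + 2*d)
R(a, x) = x*(6 - x)/(2*(x - a + x*(6 - x))) (R(a, x) = ((6 - x)*x)/(2*((x - a) + (6 - x)*x)) = (x*(6 - x))/(2*((x - a) + x*(6 - x))) = (x*(6 - x))/(2*(x - a + x*(6 - x))) = x*(6 - x)/(2*(x - a + x*(6 - x))))
-26 + R(4, -7)*73 = -26 + ((1/2)*(-7)*(-6 - 7)/(4 + (-7)**2 - 7*(-7)))*73 = -26 + ((1/2)*(-7)*(-13)/(4 + 49 + 49))*73 = -26 + ((1/2)*(-7)*(-13)/102)*73 = -26 + ((1/2)*(-7)*(1/102)*(-13))*73 = -26 + (91/204)*73 = -26 + 6643/204 = 1339/204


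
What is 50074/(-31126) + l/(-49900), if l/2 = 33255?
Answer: -228444143/77659370 ≈ -2.9416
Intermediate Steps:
l = 66510 (l = 2*33255 = 66510)
50074/(-31126) + l/(-49900) = 50074/(-31126) + 66510/(-49900) = 50074*(-1/31126) + 66510*(-1/49900) = -25037/15563 - 6651/4990 = -228444143/77659370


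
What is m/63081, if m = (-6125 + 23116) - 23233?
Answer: -6242/63081 ≈ -0.098952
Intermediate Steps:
m = -6242 (m = 16991 - 23233 = -6242)
m/63081 = -6242/63081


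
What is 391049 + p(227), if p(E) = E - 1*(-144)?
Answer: 391420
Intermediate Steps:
p(E) = 144 + E (p(E) = E + 144 = 144 + E)
391049 + p(227) = 391049 + (144 + 227) = 391049 + 371 = 391420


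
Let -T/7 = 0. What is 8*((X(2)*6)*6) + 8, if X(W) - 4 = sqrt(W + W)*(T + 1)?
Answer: 1736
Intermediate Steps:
T = 0 (T = -7*0 = 0)
X(W) = 4 + sqrt(2)*sqrt(W) (X(W) = 4 + sqrt(W + W)*(0 + 1) = 4 + sqrt(2*W)*1 = 4 + (sqrt(2)*sqrt(W))*1 = 4 + sqrt(2)*sqrt(W))
8*((X(2)*6)*6) + 8 = 8*(((4 + sqrt(2)*sqrt(2))*6)*6) + 8 = 8*(((4 + 2)*6)*6) + 8 = 8*((6*6)*6) + 8 = 8*(36*6) + 8 = 8*216 + 8 = 1728 + 8 = 1736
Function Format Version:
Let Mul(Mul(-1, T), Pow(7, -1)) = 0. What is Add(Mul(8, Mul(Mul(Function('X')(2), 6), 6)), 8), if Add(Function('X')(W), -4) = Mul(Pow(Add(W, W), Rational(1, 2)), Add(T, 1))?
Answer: 1736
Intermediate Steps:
T = 0 (T = Mul(-7, 0) = 0)
Function('X')(W) = Add(4, Mul(Pow(2, Rational(1, 2)), Pow(W, Rational(1, 2)))) (Function('X')(W) = Add(4, Mul(Pow(Add(W, W), Rational(1, 2)), Add(0, 1))) = Add(4, Mul(Pow(Mul(2, W), Rational(1, 2)), 1)) = Add(4, Mul(Mul(Pow(2, Rational(1, 2)), Pow(W, Rational(1, 2))), 1)) = Add(4, Mul(Pow(2, Rational(1, 2)), Pow(W, Rational(1, 2)))))
Add(Mul(8, Mul(Mul(Function('X')(2), 6), 6)), 8) = Add(Mul(8, Mul(Mul(Add(4, Mul(Pow(2, Rational(1, 2)), Pow(2, Rational(1, 2)))), 6), 6)), 8) = Add(Mul(8, Mul(Mul(Add(4, 2), 6), 6)), 8) = Add(Mul(8, Mul(Mul(6, 6), 6)), 8) = Add(Mul(8, Mul(36, 6)), 8) = Add(Mul(8, 216), 8) = Add(1728, 8) = 1736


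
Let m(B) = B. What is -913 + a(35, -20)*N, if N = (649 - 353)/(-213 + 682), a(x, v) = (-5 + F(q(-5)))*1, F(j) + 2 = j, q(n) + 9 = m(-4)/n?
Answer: -2163481/2345 ≈ -922.59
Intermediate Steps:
q(n) = -9 - 4/n
F(j) = -2 + j
a(x, v) = -76/5 (a(x, v) = (-5 + (-2 + (-9 - 4/(-5))))*1 = (-5 + (-2 + (-9 - 4*(-1/5))))*1 = (-5 + (-2 + (-9 + 4/5)))*1 = (-5 + (-2 - 41/5))*1 = (-5 - 51/5)*1 = -76/5*1 = -76/5)
N = 296/469 ≈ 0.63113
-913 + a(35, -20)*N = -913 - 76/5*296/469 = -913 - 22496/2345 = -2163481/2345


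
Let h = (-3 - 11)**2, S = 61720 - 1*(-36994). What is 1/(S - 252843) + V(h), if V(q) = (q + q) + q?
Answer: 90627851/154129 ≈ 588.00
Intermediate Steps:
S = 98714 (S = 61720 + 36994 = 98714)
h = 196 (h = (-14)**2 = 196)
V(q) = 3*q (V(q) = 2*q + q = 3*q)
1/(S - 252843) + V(h) = 1/(98714 - 252843) + 3*196 = 1/(-154129) + 588 = -1/154129 + 588 = 90627851/154129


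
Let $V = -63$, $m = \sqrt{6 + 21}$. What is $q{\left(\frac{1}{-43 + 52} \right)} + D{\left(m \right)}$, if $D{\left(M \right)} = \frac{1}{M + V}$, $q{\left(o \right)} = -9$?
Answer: $- \frac{3949}{438} - \frac{\sqrt{3}}{1314} \approx -9.0173$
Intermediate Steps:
$m = 3 \sqrt{3}$ ($m = \sqrt{27} = 3 \sqrt{3} \approx 5.1962$)
$D{\left(M \right)} = \frac{1}{-63 + M}$ ($D{\left(M \right)} = \frac{1}{M - 63} = \frac{1}{-63 + M}$)
$q{\left(\frac{1}{-43 + 52} \right)} + D{\left(m \right)} = -9 + \frac{1}{-63 + 3 \sqrt{3}}$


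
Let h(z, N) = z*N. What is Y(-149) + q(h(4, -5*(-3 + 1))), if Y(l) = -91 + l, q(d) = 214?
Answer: -26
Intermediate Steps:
h(z, N) = N*z
Y(-149) + q(h(4, -5*(-3 + 1))) = (-91 - 149) + 214 = -240 + 214 = -26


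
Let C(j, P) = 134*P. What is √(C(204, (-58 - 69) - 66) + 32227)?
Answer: √6365 ≈ 79.781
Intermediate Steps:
√(C(204, (-58 - 69) - 66) + 32227) = √(134*((-58 - 69) - 66) + 32227) = √(134*(-127 - 66) + 32227) = √(134*(-193) + 32227) = √(-25862 + 32227) = √6365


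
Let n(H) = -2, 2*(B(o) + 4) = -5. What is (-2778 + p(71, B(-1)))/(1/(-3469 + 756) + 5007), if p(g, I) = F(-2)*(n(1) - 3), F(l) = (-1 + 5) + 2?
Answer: -3809052/6791995 ≈ -0.56081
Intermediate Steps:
B(o) = -13/2 (B(o) = -4 + (½)*(-5) = -4 - 5/2 = -13/2)
F(l) = 6 (F(l) = 4 + 2 = 6)
p(g, I) = -30 (p(g, I) = 6*(-2 - 3) = 6*(-5) = -30)
(-2778 + p(71, B(-1)))/(1/(-3469 + 756) + 5007) = (-2778 - 30)/(1/(-3469 + 756) + 5007) = -2808/(1/(-2713) + 5007) = -2808/(-1/2713 + 5007) = -2808/13583990/2713 = -2808*2713/13583990 = -3809052/6791995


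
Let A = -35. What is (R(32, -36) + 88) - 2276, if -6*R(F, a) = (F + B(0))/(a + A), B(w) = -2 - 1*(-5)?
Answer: -932053/426 ≈ -2187.9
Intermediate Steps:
B(w) = 3 (B(w) = -2 + 5 = 3)
R(F, a) = -(3 + F)/(6*(-35 + a)) (R(F, a) = -(F + 3)/(6*(a - 35)) = -(3 + F)/(6*(-35 + a)))
(R(32, -36) + 88) - 2276 = ((-3 - 1*32)/(6*(-35 - 36)) + 88) - 2276 = ((1/6)*(-3 - 32)/(-71) + 88) - 2276 = ((1/6)*(-1/71)*(-35) + 88) - 2276 = (35/426 + 88) - 2276 = 37523/426 - 2276 = -932053/426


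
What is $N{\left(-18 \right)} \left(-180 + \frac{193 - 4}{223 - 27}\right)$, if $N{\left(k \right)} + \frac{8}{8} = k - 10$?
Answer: $\frac{145377}{28} \approx 5192.0$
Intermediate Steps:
$N{\left(k \right)} = -11 + k$ ($N{\left(k \right)} = -1 + \left(k - 10\right) = -1 + \left(-10 + k\right) = -11 + k$)
$N{\left(-18 \right)} \left(-180 + \frac{193 - 4}{223 - 27}\right) = \left(-11 - 18\right) \left(-180 + \frac{193 - 4}{223 - 27}\right) = - 29 \left(-180 + \frac{189}{196}\right) = - 29 \left(-180 + 189 \cdot \frac{1}{196}\right) = - 29 \left(-180 + \frac{27}{28}\right) = \left(-29\right) \left(- \frac{5013}{28}\right) = \frac{145377}{28}$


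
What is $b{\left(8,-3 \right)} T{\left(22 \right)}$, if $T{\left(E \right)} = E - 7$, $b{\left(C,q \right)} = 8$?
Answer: $120$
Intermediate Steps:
$T{\left(E \right)} = -7 + E$
$b{\left(8,-3 \right)} T{\left(22 \right)} = 8 \left(-7 + 22\right) = 8 \cdot 15 = 120$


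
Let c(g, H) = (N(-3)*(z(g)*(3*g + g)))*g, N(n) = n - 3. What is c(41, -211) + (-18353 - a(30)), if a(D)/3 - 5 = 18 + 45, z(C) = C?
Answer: -1672661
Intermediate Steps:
a(D) = 204 (a(D) = 15 + 3*(18 + 45) = 15 + 3*63 = 15 + 189 = 204)
N(n) = -3 + n
c(g, H) = -24*g³ (c(g, H) = ((-3 - 3)*(g*(3*g + g)))*g = (-6*g*4*g)*g = (-24*g²)*g = -24*g³)
c(41, -211) + (-18353 - a(30)) = -24*41³ + (-18353 - 1*204) = -24*68921 + (-18353 - 204) = -1654104 - 18557 = -1672661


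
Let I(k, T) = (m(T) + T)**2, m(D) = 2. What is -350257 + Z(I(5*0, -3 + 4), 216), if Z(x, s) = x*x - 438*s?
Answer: -444784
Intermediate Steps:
I(k, T) = (2 + T)**2
Z(x, s) = x**2 - 438*s
-350257 + Z(I(5*0, -3 + 4), 216) = -350257 + (((2 + (-3 + 4))**2)**2 - 438*216) = -350257 + (((2 + 1)**2)**2 - 94608) = -350257 + ((3**2)**2 - 94608) = -350257 + (9**2 - 94608) = -350257 + (81 - 94608) = -350257 - 94527 = -444784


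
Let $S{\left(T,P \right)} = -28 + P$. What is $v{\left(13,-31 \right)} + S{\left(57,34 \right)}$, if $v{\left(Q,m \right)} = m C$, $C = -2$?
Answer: $68$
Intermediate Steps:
$v{\left(Q,m \right)} = - 2 m$ ($v{\left(Q,m \right)} = m \left(-2\right) = - 2 m$)
$v{\left(13,-31 \right)} + S{\left(57,34 \right)} = \left(-2\right) \left(-31\right) + \left(-28 + 34\right) = 62 + 6 = 68$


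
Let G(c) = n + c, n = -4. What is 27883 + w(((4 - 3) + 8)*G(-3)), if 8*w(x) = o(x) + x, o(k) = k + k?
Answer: 222875/8 ≈ 27859.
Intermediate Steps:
o(k) = 2*k
G(c) = -4 + c
w(x) = 3*x/8 (w(x) = (2*x + x)/8 = (3*x)/8 = 3*x/8)
27883 + w(((4 - 3) + 8)*G(-3)) = 27883 + 3*(((4 - 3) + 8)*(-4 - 3))/8 = 27883 + 3*((1 + 8)*(-7))/8 = 27883 + 3*(9*(-7))/8 = 27883 + (3/8)*(-63) = 27883 - 189/8 = 222875/8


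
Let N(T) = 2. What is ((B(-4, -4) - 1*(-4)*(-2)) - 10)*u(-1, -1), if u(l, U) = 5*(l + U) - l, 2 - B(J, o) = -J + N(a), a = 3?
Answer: 198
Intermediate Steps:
B(J, o) = J (B(J, o) = 2 - (-J + 2) = 2 - (2 - J) = 2 + (-2 + J) = J)
u(l, U) = 4*l + 5*U (u(l, U) = 5*(U + l) - l = (5*U + 5*l) - l = 4*l + 5*U)
((B(-4, -4) - 1*(-4)*(-2)) - 10)*u(-1, -1) = ((-4 - 1*(-4)*(-2)) - 10)*(4*(-1) + 5*(-1)) = ((-4 + 4*(-2)) - 10)*(-4 - 5) = ((-4 - 8) - 10)*(-9) = (-12 - 10)*(-9) = -22*(-9) = 198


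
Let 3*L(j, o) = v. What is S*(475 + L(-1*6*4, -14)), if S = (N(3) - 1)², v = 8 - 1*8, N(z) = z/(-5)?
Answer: 1216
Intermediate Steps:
N(z) = -z/5 (N(z) = z*(-⅕) = -z/5)
v = 0 (v = 8 - 8 = 0)
L(j, o) = 0 (L(j, o) = (⅓)*0 = 0)
S = 64/25 (S = (-⅕*3 - 1)² = (-⅗ - 1)² = (-8/5)² = 64/25 ≈ 2.5600)
S*(475 + L(-1*6*4, -14)) = 64*(475 + 0)/25 = (64/25)*475 = 1216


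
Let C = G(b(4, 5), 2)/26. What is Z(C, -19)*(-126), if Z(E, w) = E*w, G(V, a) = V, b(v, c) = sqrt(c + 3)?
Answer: 2394*sqrt(2)/13 ≈ 260.43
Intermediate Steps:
b(v, c) = sqrt(3 + c)
C = sqrt(2)/13 (C = sqrt(3 + 5)/26 = sqrt(8)*(1/26) = (2*sqrt(2))*(1/26) = sqrt(2)/13 ≈ 0.10879)
Z(C, -19)*(-126) = ((sqrt(2)/13)*(-19))*(-126) = -19*sqrt(2)/13*(-126) = 2394*sqrt(2)/13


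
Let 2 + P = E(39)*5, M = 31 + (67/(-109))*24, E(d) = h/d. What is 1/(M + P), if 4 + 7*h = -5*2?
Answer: 4251/59477 ≈ 0.071473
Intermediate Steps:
h = -2 (h = -4/7 + (-5*2)/7 = -4/7 + (⅐)*(-10) = -4/7 - 10/7 = -2)
E(d) = -2/d
M = 1771/109 (M = 31 + (67*(-1/109))*24 = 31 - 67/109*24 = 31 - 1608/109 = 1771/109 ≈ 16.248)
P = -88/39 (P = -2 - 2/39*5 = -2 - 10/39 = -88/39 ≈ -2.2564)
1/(M + P) = 1/(1771/109 - 88/39) = 1/(59477/4251) = 4251/59477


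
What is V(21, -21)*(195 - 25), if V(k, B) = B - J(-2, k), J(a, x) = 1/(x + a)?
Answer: -68000/19 ≈ -3578.9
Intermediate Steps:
J(a, x) = 1/(a + x)
V(k, B) = B - 1/(-2 + k)
V(21, -21)*(195 - 25) = ((-1 - 21*(-2 + 21))/(-2 + 21))*(195 - 25) = ((-1 - 21*19)/19)*170 = ((-1 - 399)/19)*170 = ((1/19)*(-400))*170 = -400/19*170 = -68000/19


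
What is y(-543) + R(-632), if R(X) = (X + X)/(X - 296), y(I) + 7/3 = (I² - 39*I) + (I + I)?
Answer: 54799391/174 ≈ 3.1494e+5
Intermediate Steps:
y(I) = -7/3 + I² - 37*I (y(I) = -7/3 + ((I² - 39*I) + (I + I)) = -7/3 + ((I² - 39*I) + 2*I) = -7/3 + (I² - 37*I) = -7/3 + I² - 37*I)
R(X) = 2*X/(-296 + X) (R(X) = (2*X)/(-296 + X) = 2*X/(-296 + X))
y(-543) + R(-632) = (-7/3 + (-543)² - 37*(-543)) + 2*(-632)/(-296 - 632) = (-7/3 + 294849 + 20091) + 2*(-632)/(-928) = 944813/3 + 2*(-632)*(-1/928) = 944813/3 + 79/58 = 54799391/174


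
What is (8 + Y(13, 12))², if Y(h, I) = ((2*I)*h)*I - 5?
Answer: 14040009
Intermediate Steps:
Y(h, I) = -5 + 2*h*I² (Y(h, I) = (2*I*h)*I - 5 = 2*h*I² - 5 = -5 + 2*h*I²)
(8 + Y(13, 12))² = (8 + (-5 + 2*13*12²))² = (8 + (-5 + 2*13*144))² = (8 + (-5 + 3744))² = (8 + 3739)² = 3747² = 14040009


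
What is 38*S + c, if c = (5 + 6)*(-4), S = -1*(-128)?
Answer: 4820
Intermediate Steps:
S = 128
c = -44 (c = 11*(-4) = -44)
38*S + c = 38*128 - 44 = 4864 - 44 = 4820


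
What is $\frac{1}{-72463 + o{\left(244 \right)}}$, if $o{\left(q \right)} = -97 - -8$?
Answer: $- \frac{1}{72552} \approx -1.3783 \cdot 10^{-5}$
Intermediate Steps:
$o{\left(q \right)} = -89$ ($o{\left(q \right)} = -97 + 8 = -89$)
$\frac{1}{-72463 + o{\left(244 \right)}} = \frac{1}{-72463 - 89} = \frac{1}{-72552} = - \frac{1}{72552}$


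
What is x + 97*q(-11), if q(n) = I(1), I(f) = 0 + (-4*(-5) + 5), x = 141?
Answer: 2566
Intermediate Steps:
I(f) = 25 (I(f) = 0 + (20 + 5) = 0 + 25 = 25)
q(n) = 25
x + 97*q(-11) = 141 + 97*25 = 141 + 2425 = 2566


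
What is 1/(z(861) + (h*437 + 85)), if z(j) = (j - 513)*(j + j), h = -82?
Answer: 1/563507 ≈ 1.7746e-6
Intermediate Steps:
z(j) = 2*j*(-513 + j) (z(j) = (-513 + j)*(2*j) = 2*j*(-513 + j))
1/(z(861) + (h*437 + 85)) = 1/(2*861*(-513 + 861) + (-82*437 + 85)) = 1/(2*861*348 + (-35834 + 85)) = 1/(599256 - 35749) = 1/563507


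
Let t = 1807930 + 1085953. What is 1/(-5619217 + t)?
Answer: -1/2725334 ≈ -3.6693e-7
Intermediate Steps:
t = 2893883
1/(-5619217 + t) = 1/(-5619217 + 2893883) = 1/(-2725334) = -1/2725334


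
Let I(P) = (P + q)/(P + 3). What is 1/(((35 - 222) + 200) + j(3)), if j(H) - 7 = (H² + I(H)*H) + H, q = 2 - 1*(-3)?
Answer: 1/36 ≈ 0.027778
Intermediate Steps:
q = 5 (q = 2 + 3 = 5)
I(P) = (5 + P)/(3 + P) (I(P) = (P + 5)/(P + 3) = (5 + P)/(3 + P))
j(H) = 7 + H + H² + H*(5 + H)/(3 + H) (j(H) = 7 + ((H² + ((5 + H)/(3 + H))*H) + H) = 7 + ((H² + H*(5 + H)/(3 + H)) + H) = 7 + (H + H² + H*(5 + H)/(3 + H)) = 7 + H + H² + H*(5 + H)/(3 + H))
1/(((35 - 222) + 200) + j(3)) = 1/(((35 - 222) + 200) + (21 + 3³ + 5*3² + 15*3)/(3 + 3)) = 1/((-187 + 200) + (21 + 27 + 5*9 + 45)/6) = 1/(13 + (21 + 27 + 45 + 45)/6) = 1/(13 + (⅙)*138) = 1/(13 + 23) = 1/36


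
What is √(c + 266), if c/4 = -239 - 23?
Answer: I*√782 ≈ 27.964*I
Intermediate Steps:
c = -1048 (c = 4*(-239 - 23) = 4*(-262) = -1048)
√(c + 266) = √(-1048 + 266) = √(-782) = I*√782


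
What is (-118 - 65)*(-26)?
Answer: 4758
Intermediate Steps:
(-118 - 65)*(-26) = -183*(-26) = 4758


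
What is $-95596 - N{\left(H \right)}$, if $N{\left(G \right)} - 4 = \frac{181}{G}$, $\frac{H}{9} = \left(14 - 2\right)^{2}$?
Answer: $- \frac{123897781}{1296} \approx -95600.0$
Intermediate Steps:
$H = 1296$ ($H = 9 \left(14 - 2\right)^{2} = 9 \cdot 12^{2} = 9 \cdot 144 = 1296$)
$N{\left(G \right)} = 4 + \frac{181}{G}$
$-95596 - N{\left(H \right)} = -95596 - \left(4 + \frac{181}{1296}\right) = -95596 - \frac{5365}{1296} = - \frac{123897781}{1296}$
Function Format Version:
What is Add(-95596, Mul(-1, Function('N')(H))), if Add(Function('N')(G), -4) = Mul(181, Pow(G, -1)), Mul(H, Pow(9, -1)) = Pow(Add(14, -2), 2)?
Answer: Rational(-123897781, 1296) ≈ -95600.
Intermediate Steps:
H = 1296 (H = Mul(9, Pow(Add(14, -2), 2)) = Mul(9, Pow(12, 2)) = Mul(9, 144) = 1296)
Function('N')(G) = Add(4, Mul(181, Pow(G, -1)))
Add(-95596, Mul(-1, Function('N')(H))) = Add(-95596, Mul(-1, Add(4, Mul(181, Pow(1296, -1))))) = Add(-95596, Mul(-1, Add(4, Mul(181, Rational(1, 1296))))) = Add(-95596, Mul(-1, Add(4, Rational(181, 1296)))) = Add(-95596, Mul(-1, Rational(5365, 1296))) = Add(-95596, Rational(-5365, 1296)) = Rational(-123897781, 1296)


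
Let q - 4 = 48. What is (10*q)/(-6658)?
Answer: -260/3329 ≈ -0.078102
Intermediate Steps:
q = 52 (q = 4 + 48 = 52)
(10*q)/(-6658) = (10*52)/(-6658) = 520*(-1/6658) = -260/3329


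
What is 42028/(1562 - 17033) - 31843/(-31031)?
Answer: -115932545/68582943 ≈ -1.6904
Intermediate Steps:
42028/(1562 - 17033) - 31843/(-31031) = 42028/(-15471) - 31843*(-1/31031) = 42028*(-1/15471) + 4549/4433 = -42028/15471 + 4549/4433 = -115932545/68582943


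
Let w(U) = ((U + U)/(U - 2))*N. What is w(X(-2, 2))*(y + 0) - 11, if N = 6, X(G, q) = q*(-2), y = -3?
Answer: -35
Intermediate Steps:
X(G, q) = -2*q
w(U) = 12*U/(-2 + U) (w(U) = ((U + U)/(U - 2))*6 = ((2*U)/(-2 + U))*6 = (2*U/(-2 + U))*6 = 12*U/(-2 + U))
w(X(-2, 2))*(y + 0) - 11 = (12*(-2*2)/(-2 - 2*2))*(-3 + 0) - 11 = (12*(-4)/(-2 - 4))*(-3) - 11 = (12*(-4)/(-6))*(-3) - 11 = (12*(-4)*(-⅙))*(-3) - 11 = 8*(-3) - 11 = -24 - 11 = -35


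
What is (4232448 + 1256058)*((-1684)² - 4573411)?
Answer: -9536581042830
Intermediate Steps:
(4232448 + 1256058)*((-1684)² - 4573411) = 5488506*(2835856 - 4573411) = 5488506*(-1737555) = -9536581042830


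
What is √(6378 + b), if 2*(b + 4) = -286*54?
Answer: 2*I*√337 ≈ 36.715*I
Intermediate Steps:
b = -7726 (b = -4 + (-286*54)/2 = -4 + (½)*(-15444) = -4 - 7722 = -7726)
√(6378 + b) = √(6378 - 7726) = √(-1348) = 2*I*√337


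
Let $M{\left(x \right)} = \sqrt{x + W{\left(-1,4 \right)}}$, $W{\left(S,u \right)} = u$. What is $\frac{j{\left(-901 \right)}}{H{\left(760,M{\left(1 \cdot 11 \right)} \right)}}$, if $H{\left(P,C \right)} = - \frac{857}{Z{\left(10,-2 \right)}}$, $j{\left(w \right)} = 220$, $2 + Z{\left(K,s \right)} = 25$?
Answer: $- \frac{5060}{857} \approx -5.9043$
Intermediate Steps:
$Z{\left(K,s \right)} = 23$ ($Z{\left(K,s \right)} = -2 + 25 = 23$)
$M{\left(x \right)} = \sqrt{4 + x}$ ($M{\left(x \right)} = \sqrt{x + 4} = \sqrt{4 + x}$)
$H{\left(P,C \right)} = - \frac{857}{23}$
$\frac{j{\left(-901 \right)}}{H{\left(760,M{\left(1 \cdot 11 \right)} \right)}} = \frac{220}{- \frac{857}{23}} = 220 \left(- \frac{23}{857}\right) = - \frac{5060}{857}$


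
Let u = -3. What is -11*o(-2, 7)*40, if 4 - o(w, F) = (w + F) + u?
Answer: -880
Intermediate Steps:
o(w, F) = 7 - F - w (o(w, F) = 4 - ((w + F) - 3) = 4 - ((F + w) - 3) = 4 - (-3 + F + w) = 4 + (3 - F - w) = 7 - F - w)
-11*o(-2, 7)*40 = -11*(7 - 1*7 - 1*(-2))*40 = -11*(7 - 7 + 2)*40 = -11*2*40 = -22*40 = -880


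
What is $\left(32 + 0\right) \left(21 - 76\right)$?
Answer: $-1760$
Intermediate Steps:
$\left(32 + 0\right) \left(21 - 76\right) = 32 \left(-55\right) = -1760$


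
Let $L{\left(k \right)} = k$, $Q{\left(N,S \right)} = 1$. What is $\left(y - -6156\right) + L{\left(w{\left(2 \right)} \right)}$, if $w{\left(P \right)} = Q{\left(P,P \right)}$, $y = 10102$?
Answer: $16259$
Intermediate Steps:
$w{\left(P \right)} = 1$
$\left(y - -6156\right) + L{\left(w{\left(2 \right)} \right)} = \left(10102 - -6156\right) + 1 = \left(10102 + 6156\right) + 1 = 16258 + 1 = 16259$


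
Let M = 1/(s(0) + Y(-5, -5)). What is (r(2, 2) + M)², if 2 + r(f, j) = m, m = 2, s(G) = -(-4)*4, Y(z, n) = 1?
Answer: 1/289 ≈ 0.0034602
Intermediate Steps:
s(G) = 16 (s(G) = -4*(-4) = 16)
M = 1/17 (M = 1/(16 + 1) = 1/17 ≈ 0.058824)
r(f, j) = 0 (r(f, j) = -2 + 2 = 0)
(r(2, 2) + M)² = (0 + 1/17)² = (1/17)² = 1/289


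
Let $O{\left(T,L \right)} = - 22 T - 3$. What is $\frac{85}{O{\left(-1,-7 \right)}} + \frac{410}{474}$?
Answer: $\frac{24040}{4503} \approx 5.3387$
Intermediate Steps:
$O{\left(T,L \right)} = -3 - 22 T$
$\frac{85}{O{\left(-1,-7 \right)}} + \frac{410}{474} = \frac{85}{-3 - -22} + \frac{410}{474} = \frac{85}{-3 + 22} + 410 \cdot \frac{1}{474} = \frac{85}{19} + \frac{205}{237} = \frac{24040}{4503}$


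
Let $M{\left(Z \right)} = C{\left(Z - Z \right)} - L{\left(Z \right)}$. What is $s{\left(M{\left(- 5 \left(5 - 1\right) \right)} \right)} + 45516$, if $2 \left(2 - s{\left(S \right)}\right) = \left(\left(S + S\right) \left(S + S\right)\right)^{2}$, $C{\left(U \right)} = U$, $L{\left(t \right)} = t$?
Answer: $-1234482$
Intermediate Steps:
$M{\left(Z \right)} = - Z$ ($M{\left(Z \right)} = \left(Z - Z\right) - Z = 0 - Z = - Z$)
$s{\left(S \right)} = 2 - 8 S^{4}$ ($s{\left(S \right)} = 2 - \frac{\left(\left(S + S\right) \left(S + S\right)\right)^{2}}{2} = 2 - \frac{\left(2 S 2 S\right)^{2}}{2} = 2 - \frac{\left(4 S^{2}\right)^{2}}{2} = 2 - \frac{16 S^{4}}{2} = 2 - 8 S^{4}$)
$s{\left(M{\left(- 5 \left(5 - 1\right) \right)} \right)} + 45516 = \left(2 - 8 \left(- \left(-5\right) \left(5 - 1\right)\right)^{4}\right) + 45516 = \left(2 - 8 \left(- \left(-5\right) 4\right)^{4}\right) + 45516 = \left(2 - 8 \left(\left(-1\right) \left(-20\right)\right)^{4}\right) + 45516 = \left(2 - 8 \cdot 20^{4}\right) + 45516 = \left(2 - 1280000\right) + 45516 = -1279998 + 45516 = -1234482$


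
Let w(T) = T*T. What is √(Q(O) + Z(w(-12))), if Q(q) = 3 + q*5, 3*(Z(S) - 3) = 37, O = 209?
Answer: √9570/3 ≈ 32.609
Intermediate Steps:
w(T) = T²
Z(S) = 46/3 (Z(S) = 3 + (⅓)*37 = 3 + 37/3 = 46/3)
Q(q) = 3 + 5*q
√(Q(O) + Z(w(-12))) = √((3 + 5*209) + 46/3) = √((3 + 1045) + 46/3) = √(1048 + 46/3) = √(3190/3) = √9570/3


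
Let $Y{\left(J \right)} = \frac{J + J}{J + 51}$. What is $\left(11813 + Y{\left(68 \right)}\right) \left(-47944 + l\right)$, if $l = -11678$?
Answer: $- \frac{4930679778}{7} \approx -7.0438 \cdot 10^{8}$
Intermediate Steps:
$Y{\left(J \right)} = \frac{2 J}{51 + J}$
$\left(11813 + Y{\left(68 \right)}\right) \left(-47944 + l\right) = \left(11813 + 2 \cdot 68 \frac{1}{51 + 68}\right) \left(-47944 - 11678\right) = \left(11813 + 2 \cdot 68 \cdot \frac{1}{119}\right) \left(-59622\right) = \left(11813 + \frac{8}{7}\right) \left(-59622\right) = \frac{82699}{7} \left(-59622\right) = - \frac{4930679778}{7}$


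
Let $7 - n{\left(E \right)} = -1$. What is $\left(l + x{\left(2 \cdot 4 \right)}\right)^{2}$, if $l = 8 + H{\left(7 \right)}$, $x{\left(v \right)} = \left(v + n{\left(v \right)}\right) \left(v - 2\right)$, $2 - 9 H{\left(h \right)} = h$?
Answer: $\frac{866761}{81} \approx 10701.0$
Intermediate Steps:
$H{\left(h \right)} = \frac{2}{9} - \frac{h}{9}$
$n{\left(E \right)} = 8$ ($n{\left(E \right)} = 7 - -1 = 7 + 1 = 8$)
$x{\left(v \right)} = \left(-2 + v\right) \left(8 + v\right)$ ($x{\left(v \right)} = \left(v + 8\right) \left(v - 2\right) = \left(8 + v\right) \left(-2 + v\right) = \left(-2 + v\right) \left(8 + v\right)$)
$l = \frac{67}{9}$ ($l = 8 + \left(\frac{2}{9} - \frac{7}{9}\right) = 8 - \frac{5}{9} = \frac{67}{9} \approx 7.4444$)
$\left(l + x{\left(2 \cdot 4 \right)}\right)^{2} = \left(\frac{67}{9} + \left(-16 + \left(2 \cdot 4\right)^{2} + 6 \cdot 2 \cdot 4\right)\right)^{2} = \left(\frac{67}{9} + \left(-16 + 8^{2} + 6 \cdot 8\right)\right)^{2} = \left(\frac{67}{9} + \left(-16 + 64 + 48\right)\right)^{2} = \left(\frac{67}{9} + 96\right)^{2} = \left(\frac{931}{9}\right)^{2} = \frac{866761}{81}$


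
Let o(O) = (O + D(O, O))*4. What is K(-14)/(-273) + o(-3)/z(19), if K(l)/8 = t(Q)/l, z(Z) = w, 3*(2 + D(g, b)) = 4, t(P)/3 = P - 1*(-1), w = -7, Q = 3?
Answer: 4052/1911 ≈ 2.1204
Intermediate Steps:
t(P) = 3 + 3*P (t(P) = 3*(P - 1*(-1)) = 3*(P + 1) = 3*(1 + P) = 3 + 3*P)
D(g, b) = -2/3 (D(g, b) = -2 + (1/3)*4 = -2 + 4/3 = -2/3)
z(Z) = -7
o(O) = -8/3 + 4*O (o(O) = (O - 2/3)*4 = (-2/3 + O)*4 = -8/3 + 4*O)
K(l) = 96/l (K(l) = 8*((3 + 3*3)/l) = 8*((3 + 9)/l) = 8*(12/l) = 96/l)
K(-14)/(-273) + o(-3)/z(19) = (96/(-14))/(-273) + (-8/3 + 4*(-3))/(-7) = (96*(-1/14))*(-1/273) + (-8/3 - 12)*(-1/7) = -48/7*(-1/273) - 44/3*(-1/7) = 16/637 + 44/21 = 4052/1911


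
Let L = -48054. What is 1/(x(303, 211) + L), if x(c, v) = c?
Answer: -1/47751 ≈ -2.0942e-5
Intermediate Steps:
1/(x(303, 211) + L) = 1/(303 - 48054) = 1/(-47751) = -1/47751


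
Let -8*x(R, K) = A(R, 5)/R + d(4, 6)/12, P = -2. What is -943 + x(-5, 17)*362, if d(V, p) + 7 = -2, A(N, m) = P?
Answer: -74173/80 ≈ -927.16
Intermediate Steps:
A(N, m) = -2
d(V, p) = -9 (d(V, p) = -7 - 2 = -9)
x(R, K) = 3/32 + 1/(4*R) (x(R, K) = -(-2/R - 9/12)/8 = -(-2/R - 9*1/12)/8 = -(-2/R - 3/4)/8 = -(-3/4 - 2/R)/8 = 3/32 + 1/(4*R))
-943 + x(-5, 17)*362 = -943 + ((1/32)*(8 + 3*(-5))/(-5))*362 = -943 + ((1/32)*(-1/5)*(8 - 15))*362 = -943 + ((1/32)*(-1/5)*(-7))*362 = -943 + (7/160)*362 = -943 + 1267/80 = -74173/80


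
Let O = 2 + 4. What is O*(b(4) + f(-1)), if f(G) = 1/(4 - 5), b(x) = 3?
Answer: 12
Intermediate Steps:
f(G) = -1 (f(G) = 1/(-1) = -1)
O = 6
O*(b(4) + f(-1)) = 6*(3 - 1) = 6*2 = 12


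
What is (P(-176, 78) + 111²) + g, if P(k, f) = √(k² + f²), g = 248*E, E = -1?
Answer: 12073 + 2*√9265 ≈ 12266.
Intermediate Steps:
g = -248 (g = 248*(-1) = -248)
P(k, f) = √(f² + k²)
(P(-176, 78) + 111²) + g = (√(78² + (-176)²) + 111²) - 248 = (√(6084 + 30976) + 12321) - 248 = (√37060 + 12321) - 248 = (2*√9265 + 12321) - 248 = (12321 + 2*√9265) - 248 = 12073 + 2*√9265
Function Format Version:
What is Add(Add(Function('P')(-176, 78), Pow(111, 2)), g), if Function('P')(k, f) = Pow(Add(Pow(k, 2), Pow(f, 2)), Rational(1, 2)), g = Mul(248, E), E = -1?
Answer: Add(12073, Mul(2, Pow(9265, Rational(1, 2)))) ≈ 12266.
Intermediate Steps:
g = -248 (g = Mul(248, -1) = -248)
Function('P')(k, f) = Pow(Add(Pow(f, 2), Pow(k, 2)), Rational(1, 2))
Add(Add(Function('P')(-176, 78), Pow(111, 2)), g) = Add(Add(Pow(Add(Pow(78, 2), Pow(-176, 2)), Rational(1, 2)), Pow(111, 2)), -248) = Add(Add(Pow(Add(6084, 30976), Rational(1, 2)), 12321), -248) = Add(Add(Pow(37060, Rational(1, 2)), 12321), -248) = Add(Add(Mul(2, Pow(9265, Rational(1, 2))), 12321), -248) = Add(Add(12321, Mul(2, Pow(9265, Rational(1, 2)))), -248) = Add(12073, Mul(2, Pow(9265, Rational(1, 2))))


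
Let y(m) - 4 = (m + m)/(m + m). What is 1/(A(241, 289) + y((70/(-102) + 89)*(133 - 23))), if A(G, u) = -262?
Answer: -1/257 ≈ -0.0038911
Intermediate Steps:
y(m) = 5 (y(m) = 4 + (m + m)/(m + m) = 4 + (2*m)/((2*m)) = 4 + (2*m)*(1/(2*m)) = 4 + 1 = 5)
1/(A(241, 289) + y((70/(-102) + 89)*(133 - 23))) = 1/(-262 + 5) = 1/(-257) = -1/257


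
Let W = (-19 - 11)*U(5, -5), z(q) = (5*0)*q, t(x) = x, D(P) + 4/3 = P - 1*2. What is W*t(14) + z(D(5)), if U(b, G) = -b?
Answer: 2100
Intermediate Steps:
D(P) = -10/3 + P (D(P) = -4/3 + (P - 1*2) = -4/3 + (P - 2) = -4/3 + (-2 + P) = -10/3 + P)
z(q) = 0 (z(q) = 0*q = 0)
W = 150 (W = (-19 - 11)*(-1*5) = -30*(-5) = 150)
W*t(14) + z(D(5)) = 150*14 + 0 = 2100 + 0 = 2100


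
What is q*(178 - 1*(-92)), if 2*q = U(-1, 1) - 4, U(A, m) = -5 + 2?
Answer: -945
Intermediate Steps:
U(A, m) = -3
q = -7/2 (q = (-3 - 4)/2 = (½)*(-7) = -7/2 ≈ -3.5000)
q*(178 - 1*(-92)) = -7*(178 - 1*(-92))/2 = -7*(178 + 92)/2 = -7/2*270 = -945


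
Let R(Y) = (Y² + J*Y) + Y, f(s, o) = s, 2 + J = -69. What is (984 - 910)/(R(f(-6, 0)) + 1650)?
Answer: 37/1053 ≈ 0.035138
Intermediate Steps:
J = -71 (J = -2 - 69 = -71)
R(Y) = Y² - 70*Y (R(Y) = (Y² - 71*Y) + Y = Y² - 70*Y)
(984 - 910)/(R(f(-6, 0)) + 1650) = (984 - 910)/(-6*(-70 - 6) + 1650) = 74/(-6*(-76) + 1650) = 74/(456 + 1650) = 74/2106 = 74*(1/2106) = 37/1053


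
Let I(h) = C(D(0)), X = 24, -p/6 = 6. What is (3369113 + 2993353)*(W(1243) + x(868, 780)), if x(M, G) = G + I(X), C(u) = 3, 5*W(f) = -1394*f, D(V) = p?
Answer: -10999603007382/5 ≈ -2.1999e+12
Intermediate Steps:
p = -36 (p = -6*6 = -36)
D(V) = -36
W(f) = -1394*f/5 (W(f) = (-1394*f)/5 = -1394*f/5)
I(h) = 3
x(M, G) = 3 + G (x(M, G) = G + 3 = 3 + G)
(3369113 + 2993353)*(W(1243) + x(868, 780)) = (3369113 + 2993353)*(-1394/5*1243 + (3 + 780)) = 6362466*(-1732742/5 + 783) = 6362466*(-1728827/5) = -10999603007382/5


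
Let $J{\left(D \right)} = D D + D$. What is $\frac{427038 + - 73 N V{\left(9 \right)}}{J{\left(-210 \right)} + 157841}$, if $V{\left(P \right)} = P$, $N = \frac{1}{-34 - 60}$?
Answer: $\frac{40142229}{18962714} \approx 2.1169$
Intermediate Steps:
$N = - \frac{1}{94}$ ($N = \frac{1}{-94} = - \frac{1}{94} \approx -0.010638$)
$J{\left(D \right)} = D + D^{2}$ ($J{\left(D \right)} = D^{2} + D = D + D^{2}$)
$\frac{427038 + - 73 N V{\left(9 \right)}}{J{\left(-210 \right)} + 157841} = \frac{427038 + \left(-73\right) \left(- \frac{1}{94}\right) 9}{- 210 \left(1 - 210\right) + 157841} = \frac{427038 + \frac{73}{94} \cdot 9}{\left(-210\right) \left(-209\right) + 157841} = \frac{427038 + \frac{657}{94}}{43890 + 157841} = \frac{40142229}{94 \cdot 201731} = \frac{40142229}{94} \cdot \frac{1}{201731} = \frac{40142229}{18962714}$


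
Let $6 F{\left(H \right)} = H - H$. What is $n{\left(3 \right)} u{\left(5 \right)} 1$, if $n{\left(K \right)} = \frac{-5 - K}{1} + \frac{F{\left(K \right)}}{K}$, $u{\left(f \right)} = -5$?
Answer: $40$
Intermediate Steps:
$F{\left(H \right)} = 0$ ($F{\left(H \right)} = \frac{H - H}{6} = \frac{1}{6} \cdot 0 = 0$)
$n{\left(K \right)} = -5 - K$ ($n{\left(K \right)} = \frac{-5 - K}{1} + \frac{0}{K} = \left(-5 - K\right) 1 + 0 = \left(-5 - K\right) + 0 = -5 - K$)
$n{\left(3 \right)} u{\left(5 \right)} 1 = \left(-5 - 3\right) \left(-5\right) 1 = \left(-8\right) \left(-5\right) 1 = 40 \cdot 1 = 40$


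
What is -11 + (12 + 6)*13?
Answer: 223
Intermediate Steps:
-11 + (12 + 6)*13 = -11 + 18*13 = -11 + 234 = 223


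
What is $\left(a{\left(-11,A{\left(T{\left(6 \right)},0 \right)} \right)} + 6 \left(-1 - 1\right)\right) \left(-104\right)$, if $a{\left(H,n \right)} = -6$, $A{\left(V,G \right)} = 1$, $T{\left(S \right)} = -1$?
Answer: $1872$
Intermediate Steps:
$\left(a{\left(-11,A{\left(T{\left(6 \right)},0 \right)} \right)} + 6 \left(-1 - 1\right)\right) \left(-104\right) = \left(-6 + 6 \left(-1 - 1\right)\right) \left(-104\right) = \left(-6 + 6 \left(-2\right)\right) \left(-104\right) = \left(-6 - 12\right) \left(-104\right) = \left(-18\right) \left(-104\right) = 1872$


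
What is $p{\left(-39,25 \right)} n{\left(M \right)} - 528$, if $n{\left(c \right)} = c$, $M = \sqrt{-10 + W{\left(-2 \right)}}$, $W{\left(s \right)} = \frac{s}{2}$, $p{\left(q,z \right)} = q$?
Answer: $-528 - 39 i \sqrt{11} \approx -528.0 - 129.35 i$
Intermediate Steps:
$W{\left(s \right)} = \frac{s}{2}$ ($W{\left(s \right)} = s \frac{1}{2} = \frac{s}{2}$)
$M = i \sqrt{11}$ ($M = \sqrt{-10 + \frac{1}{2} \left(-2\right)} = \sqrt{-10 - 1} = \sqrt{-11} = i \sqrt{11} \approx 3.3166 i$)
$p{\left(-39,25 \right)} n{\left(M \right)} - 528 = - 39 i \sqrt{11} - 528 = -528 - 39 i \sqrt{11}$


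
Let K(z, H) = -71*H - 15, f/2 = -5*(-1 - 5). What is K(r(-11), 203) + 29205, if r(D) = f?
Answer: 14777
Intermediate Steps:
f = 60 (f = 2*(-5*(-1 - 5)) = 2*(-5*(-6)) = 2*30 = 60)
r(D) = 60
K(z, H) = -15 - 71*H
K(r(-11), 203) + 29205 = (-15 - 71*203) + 29205 = (-15 - 14413) + 29205 = -14428 + 29205 = 14777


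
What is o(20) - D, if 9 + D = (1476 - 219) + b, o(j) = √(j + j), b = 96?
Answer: -1344 + 2*√10 ≈ -1337.7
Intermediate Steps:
o(j) = √2*√j (o(j) = √(2*j) = √2*√j)
D = 1344 (D = -9 + ((1476 - 219) + 96) = -9 + (1257 + 96) = -9 + 1353 = 1344)
o(20) - D = √2*√20 - 1*1344 = √2*(2*√5) - 1344 = 2*√10 - 1344 = -1344 + 2*√10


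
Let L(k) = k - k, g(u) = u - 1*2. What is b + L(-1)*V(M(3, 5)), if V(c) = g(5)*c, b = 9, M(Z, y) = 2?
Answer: 9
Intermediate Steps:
g(u) = -2 + u (g(u) = u - 2 = -2 + u)
L(k) = 0
V(c) = 3*c (V(c) = (-2 + 5)*c = 3*c)
b + L(-1)*V(M(3, 5)) = 9 + 0*(3*2) = 9 + 0*6 = 9 + 0 = 9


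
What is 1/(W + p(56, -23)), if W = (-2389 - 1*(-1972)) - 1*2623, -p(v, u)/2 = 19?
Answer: -1/3078 ≈ -0.00032489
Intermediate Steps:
p(v, u) = -38 (p(v, u) = -2*19 = -38)
W = -3040 (W = (-2389 + 1972) - 2623 = -417 - 2623 = -3040)
1/(W + p(56, -23)) = 1/(-3040 - 38) = 1/(-3078) = -1/3078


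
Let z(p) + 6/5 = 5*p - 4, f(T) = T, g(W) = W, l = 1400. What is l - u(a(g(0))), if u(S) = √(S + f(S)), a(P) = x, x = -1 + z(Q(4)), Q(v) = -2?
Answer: 1400 - 9*I*√10/5 ≈ 1400.0 - 5.6921*I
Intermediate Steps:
z(p) = -26/5 + 5*p (z(p) = -6/5 + (5*p - 4) = -6/5 + (-4 + 5*p) = -26/5 + 5*p)
x = -81/5 (x = -1 + (-26/5 + 5*(-2)) = -1 + (-26/5 - 10) = -1 - 76/5 = -81/5 ≈ -16.200)
a(P) = -81/5
u(S) = √2*√S (u(S) = √(S + S) = √(2*S) = √2*√S)
l - u(a(g(0))) = 1400 - √2*√(-81/5) = 1400 - √2*9*I*√5/5 = 1400 - 9*I*√10/5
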